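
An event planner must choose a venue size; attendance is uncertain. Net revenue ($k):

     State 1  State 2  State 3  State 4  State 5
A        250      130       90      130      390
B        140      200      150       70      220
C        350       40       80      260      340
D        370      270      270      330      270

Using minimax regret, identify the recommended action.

D

Column bests: State 1=370, State 2=270, State 3=270, State 4=330, State 5=390.
A regrets: 120, 140, 180, 200, 0 → max 200
B regrets: 230, 70, 120, 260, 170 → max 260
C regrets: 20, 230, 190, 70, 50 → max 230
D regrets: 0, 0, 0, 0, 120 → max 120
Smallest max regret = 120 → D.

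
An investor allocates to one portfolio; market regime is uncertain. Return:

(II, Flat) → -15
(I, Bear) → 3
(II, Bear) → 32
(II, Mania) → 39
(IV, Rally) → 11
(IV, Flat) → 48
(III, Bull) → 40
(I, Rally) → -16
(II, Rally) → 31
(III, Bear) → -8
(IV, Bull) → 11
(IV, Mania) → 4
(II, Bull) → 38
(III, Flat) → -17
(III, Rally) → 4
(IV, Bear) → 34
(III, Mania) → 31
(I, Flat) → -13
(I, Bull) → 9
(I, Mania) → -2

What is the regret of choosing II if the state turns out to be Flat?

63

Best payoff under Flat is 48.
Regret = 48 − (-15) = 63.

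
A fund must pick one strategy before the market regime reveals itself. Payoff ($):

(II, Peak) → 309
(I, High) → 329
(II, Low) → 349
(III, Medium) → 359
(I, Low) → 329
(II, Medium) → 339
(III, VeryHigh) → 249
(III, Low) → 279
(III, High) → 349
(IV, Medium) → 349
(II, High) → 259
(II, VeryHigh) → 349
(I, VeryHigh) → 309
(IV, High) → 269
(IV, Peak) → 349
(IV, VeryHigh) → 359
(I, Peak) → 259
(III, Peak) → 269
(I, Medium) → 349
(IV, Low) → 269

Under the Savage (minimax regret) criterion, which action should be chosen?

Column bests: Low=349, Medium=359, High=349, VeryHigh=359, Peak=349.
I regrets: 20, 10, 20, 50, 90 → max 90
II regrets: 0, 20, 90, 10, 40 → max 90
III regrets: 70, 0, 0, 110, 80 → max 110
IV regrets: 80, 10, 80, 0, 0 → max 80
Smallest max regret = 80 → IV.

IV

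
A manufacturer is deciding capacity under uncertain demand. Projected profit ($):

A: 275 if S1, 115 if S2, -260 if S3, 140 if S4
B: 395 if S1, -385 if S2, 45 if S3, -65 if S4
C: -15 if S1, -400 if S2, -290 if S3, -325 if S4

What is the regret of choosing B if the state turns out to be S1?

Best payoff under S1 is 395.
Regret = 395 − 395 = 0.

0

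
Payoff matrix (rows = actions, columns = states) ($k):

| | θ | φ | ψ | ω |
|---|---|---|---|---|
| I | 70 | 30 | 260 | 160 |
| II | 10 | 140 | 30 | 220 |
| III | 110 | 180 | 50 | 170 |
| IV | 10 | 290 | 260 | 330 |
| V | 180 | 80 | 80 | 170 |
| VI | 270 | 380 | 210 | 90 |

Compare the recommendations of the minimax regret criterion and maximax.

Column bests: θ=270, φ=380, ψ=260, ω=330.
I regrets: 200, 350, 0, 170 → max 350
II regrets: 260, 240, 230, 110 → max 260
III regrets: 160, 200, 210, 160 → max 210
IV regrets: 260, 90, 0, 0 → max 260
V regrets: 90, 300, 180, 160 → max 300
VI regrets: 0, 0, 50, 240 → max 240
Smallest max regret = 210 → III.
Row maxima: I=260, II=220, III=180, IV=330, V=180, VI=380
Best best-case = 380 → VI.

minimax regret → III; maximax → VI (disagree)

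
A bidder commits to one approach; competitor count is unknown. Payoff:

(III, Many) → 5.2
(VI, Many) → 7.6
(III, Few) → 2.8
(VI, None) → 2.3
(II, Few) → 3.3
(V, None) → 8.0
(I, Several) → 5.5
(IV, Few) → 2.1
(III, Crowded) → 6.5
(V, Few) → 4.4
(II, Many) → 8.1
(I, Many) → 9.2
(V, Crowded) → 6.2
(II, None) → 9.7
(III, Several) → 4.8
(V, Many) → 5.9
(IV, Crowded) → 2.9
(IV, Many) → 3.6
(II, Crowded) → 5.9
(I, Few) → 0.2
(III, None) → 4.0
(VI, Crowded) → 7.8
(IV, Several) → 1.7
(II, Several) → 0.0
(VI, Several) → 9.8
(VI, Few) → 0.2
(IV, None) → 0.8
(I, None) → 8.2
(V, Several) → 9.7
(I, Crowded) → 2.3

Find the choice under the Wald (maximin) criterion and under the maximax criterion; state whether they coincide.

maximin → V; maximax → VI (disagree)

Row minima: I=0.2, II=0.0, III=2.8, IV=0.8, V=4.4, VI=0.2
Best worst-case = 4.4 → V.
Row maxima: I=9.2, II=9.7, III=6.5, IV=3.6, V=9.7, VI=9.8
Best best-case = 9.8 → VI.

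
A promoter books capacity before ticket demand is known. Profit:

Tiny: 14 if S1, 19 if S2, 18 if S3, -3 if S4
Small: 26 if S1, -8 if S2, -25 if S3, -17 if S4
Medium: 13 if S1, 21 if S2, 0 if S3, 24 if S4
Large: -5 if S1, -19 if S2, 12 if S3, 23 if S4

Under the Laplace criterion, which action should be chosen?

Row averages: Tiny=12, Small=-6, Medium=14.5, Large=2.75
Highest average = 14.5 → Medium.

Medium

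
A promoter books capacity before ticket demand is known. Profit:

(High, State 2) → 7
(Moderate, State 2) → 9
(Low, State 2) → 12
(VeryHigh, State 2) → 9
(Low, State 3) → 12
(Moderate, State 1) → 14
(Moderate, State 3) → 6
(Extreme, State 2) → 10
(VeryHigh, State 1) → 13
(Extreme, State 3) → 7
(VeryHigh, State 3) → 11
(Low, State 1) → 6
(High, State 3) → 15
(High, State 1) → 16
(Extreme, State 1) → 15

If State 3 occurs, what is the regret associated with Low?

Best payoff under State 3 is 15.
Regret = 15 − 12 = 3.

3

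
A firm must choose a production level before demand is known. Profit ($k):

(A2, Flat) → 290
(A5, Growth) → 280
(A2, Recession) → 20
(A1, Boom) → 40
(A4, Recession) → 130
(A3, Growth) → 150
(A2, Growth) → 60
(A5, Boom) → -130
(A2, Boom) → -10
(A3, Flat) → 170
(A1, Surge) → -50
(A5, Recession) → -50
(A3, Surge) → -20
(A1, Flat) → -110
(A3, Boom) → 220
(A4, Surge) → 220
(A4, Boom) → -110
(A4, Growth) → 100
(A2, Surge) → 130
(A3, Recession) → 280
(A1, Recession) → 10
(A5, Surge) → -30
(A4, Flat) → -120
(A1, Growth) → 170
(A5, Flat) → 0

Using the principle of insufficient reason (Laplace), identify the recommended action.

Row averages: A1=12, A2=98, A3=160, A4=44, A5=14
Highest average = 160 → A3.

A3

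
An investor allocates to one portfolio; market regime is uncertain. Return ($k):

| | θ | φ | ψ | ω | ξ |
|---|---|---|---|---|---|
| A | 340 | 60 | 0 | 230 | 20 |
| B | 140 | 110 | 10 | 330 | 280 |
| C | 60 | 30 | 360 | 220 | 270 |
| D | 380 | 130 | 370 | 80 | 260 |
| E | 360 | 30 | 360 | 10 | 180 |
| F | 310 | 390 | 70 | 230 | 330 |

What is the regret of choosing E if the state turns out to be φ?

Best payoff under φ is 390.
Regret = 390 − 30 = 360.

360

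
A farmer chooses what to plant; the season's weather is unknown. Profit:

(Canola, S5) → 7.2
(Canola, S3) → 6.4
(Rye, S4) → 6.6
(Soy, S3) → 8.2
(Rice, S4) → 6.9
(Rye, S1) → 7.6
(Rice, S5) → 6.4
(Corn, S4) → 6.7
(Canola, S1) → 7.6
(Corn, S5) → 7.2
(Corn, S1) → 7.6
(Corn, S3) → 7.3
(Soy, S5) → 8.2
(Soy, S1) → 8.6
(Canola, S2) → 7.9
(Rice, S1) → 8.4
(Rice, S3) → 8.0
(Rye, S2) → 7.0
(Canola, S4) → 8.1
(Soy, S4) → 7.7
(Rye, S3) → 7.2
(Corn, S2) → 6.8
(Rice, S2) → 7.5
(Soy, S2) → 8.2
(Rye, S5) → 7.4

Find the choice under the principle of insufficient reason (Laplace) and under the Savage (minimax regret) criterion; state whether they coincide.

laplace → Soy; minimax regret → Soy (agree)

Row averages: Rye=7.16, Rice=7.44, Soy=8.18, Canola=7.44, Corn=7.12
Highest average = 8.18 → Soy.
Column bests: S1=8.6, S2=8.2, S3=8.2, S4=8.1, S5=8.2.
Rye regrets: 1.0, 1.2, 1.0, 1.5, 0.8 → max 1.5
Rice regrets: 0.2, 0.7, 0.2, 1.2, 1.8 → max 1.8
Soy regrets: 0.0, 0.0, 0.0, 0.4, 0.0 → max 0.4
Canola regrets: 1.0, 0.3, 1.8, 0.0, 1.0 → max 1.8
Corn regrets: 1.0, 1.4, 0.9, 1.4, 1.0 → max 1.4
Smallest max regret = 0.4 → Soy.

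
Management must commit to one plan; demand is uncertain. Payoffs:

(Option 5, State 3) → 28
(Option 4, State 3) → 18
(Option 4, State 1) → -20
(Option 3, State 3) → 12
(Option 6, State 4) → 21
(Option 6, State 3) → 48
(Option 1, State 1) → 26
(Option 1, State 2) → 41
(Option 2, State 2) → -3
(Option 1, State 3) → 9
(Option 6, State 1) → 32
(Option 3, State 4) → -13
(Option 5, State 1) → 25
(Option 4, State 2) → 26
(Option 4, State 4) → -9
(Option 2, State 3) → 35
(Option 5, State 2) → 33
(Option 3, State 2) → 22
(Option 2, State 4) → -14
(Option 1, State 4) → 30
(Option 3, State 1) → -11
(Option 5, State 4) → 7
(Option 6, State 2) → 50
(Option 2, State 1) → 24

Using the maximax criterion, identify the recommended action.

Option 6

Row maxima: Option 1=41, Option 2=35, Option 3=22, Option 4=26, Option 5=33, Option 6=50
Best best-case = 50 → Option 6.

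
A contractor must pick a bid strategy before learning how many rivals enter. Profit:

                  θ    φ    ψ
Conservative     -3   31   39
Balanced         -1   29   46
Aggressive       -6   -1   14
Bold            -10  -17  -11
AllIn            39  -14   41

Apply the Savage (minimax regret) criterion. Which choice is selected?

Column bests: θ=39, φ=31, ψ=46.
Conservative regrets: 42, 0, 7 → max 42
Balanced regrets: 40, 2, 0 → max 40
Aggressive regrets: 45, 32, 32 → max 45
Bold regrets: 49, 48, 57 → max 57
AllIn regrets: 0, 45, 5 → max 45
Smallest max regret = 40 → Balanced.

Balanced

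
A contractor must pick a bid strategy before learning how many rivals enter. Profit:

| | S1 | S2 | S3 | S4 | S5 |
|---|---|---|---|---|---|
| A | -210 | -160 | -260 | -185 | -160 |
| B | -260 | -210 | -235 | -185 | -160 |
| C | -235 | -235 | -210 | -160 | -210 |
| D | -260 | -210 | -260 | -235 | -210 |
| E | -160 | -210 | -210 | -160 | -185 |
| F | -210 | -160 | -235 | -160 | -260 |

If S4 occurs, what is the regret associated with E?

0

Best payoff under S4 is -160.
Regret = -160 − (-160) = 0.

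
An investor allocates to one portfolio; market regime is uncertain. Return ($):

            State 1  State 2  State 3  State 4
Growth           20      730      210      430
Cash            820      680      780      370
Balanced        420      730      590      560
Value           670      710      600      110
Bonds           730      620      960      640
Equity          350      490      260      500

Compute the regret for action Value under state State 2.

Best payoff under State 2 is 730.
Regret = 730 − 710 = 20.

20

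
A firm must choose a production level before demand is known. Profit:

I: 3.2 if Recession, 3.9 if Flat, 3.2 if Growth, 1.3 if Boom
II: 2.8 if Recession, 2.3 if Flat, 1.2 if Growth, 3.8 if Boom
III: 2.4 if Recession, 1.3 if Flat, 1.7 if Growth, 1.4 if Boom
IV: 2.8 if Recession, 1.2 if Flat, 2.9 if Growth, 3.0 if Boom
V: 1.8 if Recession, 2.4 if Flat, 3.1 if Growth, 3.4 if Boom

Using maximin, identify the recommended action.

Row minima: I=1.3, II=1.2, III=1.3, IV=1.2, V=1.8
Best worst-case = 1.8 → V.

V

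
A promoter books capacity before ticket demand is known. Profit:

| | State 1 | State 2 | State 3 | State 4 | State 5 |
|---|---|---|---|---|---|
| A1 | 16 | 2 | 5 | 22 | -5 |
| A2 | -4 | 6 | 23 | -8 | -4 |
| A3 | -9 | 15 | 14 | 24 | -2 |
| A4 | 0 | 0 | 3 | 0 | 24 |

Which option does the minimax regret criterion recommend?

Column bests: State 1=16, State 2=15, State 3=23, State 4=24, State 5=24.
A1 regrets: 0, 13, 18, 2, 29 → max 29
A2 regrets: 20, 9, 0, 32, 28 → max 32
A3 regrets: 25, 0, 9, 0, 26 → max 26
A4 regrets: 16, 15, 20, 24, 0 → max 24
Smallest max regret = 24 → A4.

A4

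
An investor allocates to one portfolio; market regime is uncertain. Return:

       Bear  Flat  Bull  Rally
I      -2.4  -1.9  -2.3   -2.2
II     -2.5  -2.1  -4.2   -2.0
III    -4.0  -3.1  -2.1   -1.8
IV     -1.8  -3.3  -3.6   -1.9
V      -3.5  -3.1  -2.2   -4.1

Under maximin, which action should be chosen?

I

Row minima: I=-2.4, II=-4.2, III=-4.0, IV=-3.6, V=-4.1
Best worst-case = -2.4 → I.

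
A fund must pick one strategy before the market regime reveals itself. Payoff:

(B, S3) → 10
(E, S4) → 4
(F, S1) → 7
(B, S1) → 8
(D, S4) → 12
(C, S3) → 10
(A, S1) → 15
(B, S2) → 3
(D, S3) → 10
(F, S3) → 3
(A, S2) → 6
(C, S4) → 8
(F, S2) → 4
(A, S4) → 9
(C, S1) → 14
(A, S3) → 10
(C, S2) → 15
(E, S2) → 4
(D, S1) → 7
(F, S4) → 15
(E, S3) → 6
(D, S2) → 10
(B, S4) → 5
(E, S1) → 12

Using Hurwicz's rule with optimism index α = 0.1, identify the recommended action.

C

A: 0.1·15 + 0.9·6 = 6.9
B: 0.1·10 + 0.9·3 = 3.7
C: 0.1·15 + 0.9·8 = 8.7
D: 0.1·12 + 0.9·7 = 7.5
E: 0.1·12 + 0.9·4 = 4.8
F: 0.1·15 + 0.9·3 = 4.2
Highest Hurwicz score = 8.7 → C.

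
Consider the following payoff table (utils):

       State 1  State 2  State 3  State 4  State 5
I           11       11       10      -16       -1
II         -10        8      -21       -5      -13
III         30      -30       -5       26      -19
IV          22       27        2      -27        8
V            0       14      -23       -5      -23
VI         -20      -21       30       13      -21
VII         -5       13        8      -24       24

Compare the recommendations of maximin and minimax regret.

maximin → I; minimax regret → I (agree)

Row minima: I=-16, II=-21, III=-30, IV=-27, V=-23, VI=-21, VII=-24
Best worst-case = -16 → I.
Column bests: State 1=30, State 2=27, State 3=30, State 4=26, State 5=24.
I regrets: 19, 16, 20, 42, 25 → max 42
II regrets: 40, 19, 51, 31, 37 → max 51
III regrets: 0, 57, 35, 0, 43 → max 57
IV regrets: 8, 0, 28, 53, 16 → max 53
V regrets: 30, 13, 53, 31, 47 → max 53
VI regrets: 50, 48, 0, 13, 45 → max 50
VII regrets: 35, 14, 22, 50, 0 → max 50
Smallest max regret = 42 → I.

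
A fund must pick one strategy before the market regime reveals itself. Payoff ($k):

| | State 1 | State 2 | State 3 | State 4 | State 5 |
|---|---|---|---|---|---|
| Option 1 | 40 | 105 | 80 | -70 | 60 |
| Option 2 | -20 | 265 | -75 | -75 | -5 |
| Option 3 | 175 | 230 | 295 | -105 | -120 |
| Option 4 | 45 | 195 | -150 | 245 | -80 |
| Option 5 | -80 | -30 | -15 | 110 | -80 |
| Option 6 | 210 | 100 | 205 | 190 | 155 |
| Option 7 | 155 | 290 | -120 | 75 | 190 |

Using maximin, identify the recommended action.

Row minima: Option 1=-70, Option 2=-75, Option 3=-120, Option 4=-150, Option 5=-80, Option 6=100, Option 7=-120
Best worst-case = 100 → Option 6.

Option 6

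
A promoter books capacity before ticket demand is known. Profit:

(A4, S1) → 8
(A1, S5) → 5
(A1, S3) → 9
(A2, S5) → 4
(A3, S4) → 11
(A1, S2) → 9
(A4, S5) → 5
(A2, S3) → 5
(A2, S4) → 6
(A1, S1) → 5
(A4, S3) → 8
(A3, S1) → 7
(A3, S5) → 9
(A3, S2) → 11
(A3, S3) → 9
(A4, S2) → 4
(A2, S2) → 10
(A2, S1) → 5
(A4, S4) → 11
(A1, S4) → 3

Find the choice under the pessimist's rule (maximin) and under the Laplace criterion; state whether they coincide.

maximin → A3; laplace → A3 (agree)

Row minima: A1=3, A2=4, A3=7, A4=4
Best worst-case = 7 → A3.
Row averages: A1=6.2, A2=6, A3=9.4, A4=7.2
Highest average = 9.4 → A3.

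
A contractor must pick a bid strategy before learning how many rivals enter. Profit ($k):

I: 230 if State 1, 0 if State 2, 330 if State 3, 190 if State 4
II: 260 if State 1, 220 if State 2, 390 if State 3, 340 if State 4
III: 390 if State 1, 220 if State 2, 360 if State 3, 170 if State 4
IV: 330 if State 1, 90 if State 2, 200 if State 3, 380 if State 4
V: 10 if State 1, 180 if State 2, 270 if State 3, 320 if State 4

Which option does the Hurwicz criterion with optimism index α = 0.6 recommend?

II

I: 0.6·330 + 0.4·0 = 198
II: 0.6·390 + 0.4·220 = 322
III: 0.6·390 + 0.4·170 = 302
IV: 0.6·380 + 0.4·90 = 264
V: 0.6·320 + 0.4·10 = 196
Highest Hurwicz score = 322 → II.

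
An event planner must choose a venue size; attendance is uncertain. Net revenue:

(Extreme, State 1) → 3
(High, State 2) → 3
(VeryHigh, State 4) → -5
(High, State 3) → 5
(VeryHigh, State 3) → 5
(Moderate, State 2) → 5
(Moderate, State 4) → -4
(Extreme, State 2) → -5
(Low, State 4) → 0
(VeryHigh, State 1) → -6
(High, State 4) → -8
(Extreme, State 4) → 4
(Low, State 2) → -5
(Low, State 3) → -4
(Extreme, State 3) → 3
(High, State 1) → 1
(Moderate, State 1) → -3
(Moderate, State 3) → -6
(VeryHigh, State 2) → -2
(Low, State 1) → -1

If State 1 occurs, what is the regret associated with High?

Best payoff under State 1 is 3.
Regret = 3 − 1 = 2.

2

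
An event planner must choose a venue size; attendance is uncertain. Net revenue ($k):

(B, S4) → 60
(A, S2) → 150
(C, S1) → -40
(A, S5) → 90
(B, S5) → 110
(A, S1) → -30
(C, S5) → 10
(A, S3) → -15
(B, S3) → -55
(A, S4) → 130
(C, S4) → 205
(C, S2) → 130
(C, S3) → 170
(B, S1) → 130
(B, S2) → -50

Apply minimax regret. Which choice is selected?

C

Column bests: S1=130, S2=150, S3=170, S4=205, S5=110.
A regrets: 160, 0, 185, 75, 20 → max 185
B regrets: 0, 200, 225, 145, 0 → max 225
C regrets: 170, 20, 0, 0, 100 → max 170
Smallest max regret = 170 → C.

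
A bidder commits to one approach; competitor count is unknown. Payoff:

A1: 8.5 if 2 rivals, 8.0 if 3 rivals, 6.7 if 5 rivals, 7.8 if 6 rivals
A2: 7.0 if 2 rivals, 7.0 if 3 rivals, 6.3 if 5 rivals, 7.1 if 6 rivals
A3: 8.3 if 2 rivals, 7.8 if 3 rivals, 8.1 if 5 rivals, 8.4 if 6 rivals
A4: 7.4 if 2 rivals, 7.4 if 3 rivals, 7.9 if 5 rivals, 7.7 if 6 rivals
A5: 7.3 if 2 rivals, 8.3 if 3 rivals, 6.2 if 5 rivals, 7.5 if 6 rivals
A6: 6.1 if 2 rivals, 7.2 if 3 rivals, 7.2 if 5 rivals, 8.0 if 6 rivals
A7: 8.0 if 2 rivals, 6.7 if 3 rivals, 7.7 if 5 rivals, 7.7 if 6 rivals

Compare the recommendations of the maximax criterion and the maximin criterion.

Row maxima: A1=8.5, A2=7.1, A3=8.4, A4=7.9, A5=8.3, A6=8.0, A7=8.0
Best best-case = 8.5 → A1.
Row minima: A1=6.7, A2=6.3, A3=7.8, A4=7.4, A5=6.2, A6=6.1, A7=6.7
Best worst-case = 7.8 → A3.

maximax → A1; maximin → A3 (disagree)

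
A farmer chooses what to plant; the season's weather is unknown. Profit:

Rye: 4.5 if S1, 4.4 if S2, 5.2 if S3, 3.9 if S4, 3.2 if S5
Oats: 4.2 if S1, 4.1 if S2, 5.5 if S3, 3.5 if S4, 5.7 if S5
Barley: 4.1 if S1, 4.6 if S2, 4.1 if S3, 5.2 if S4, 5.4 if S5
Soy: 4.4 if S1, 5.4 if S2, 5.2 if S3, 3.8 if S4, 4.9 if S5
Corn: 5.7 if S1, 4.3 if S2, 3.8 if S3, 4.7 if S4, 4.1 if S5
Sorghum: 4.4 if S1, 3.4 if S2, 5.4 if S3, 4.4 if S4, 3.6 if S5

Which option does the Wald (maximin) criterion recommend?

Row minima: Rye=3.2, Oats=3.5, Barley=4.1, Soy=3.8, Corn=3.8, Sorghum=3.4
Best worst-case = 4.1 → Barley.

Barley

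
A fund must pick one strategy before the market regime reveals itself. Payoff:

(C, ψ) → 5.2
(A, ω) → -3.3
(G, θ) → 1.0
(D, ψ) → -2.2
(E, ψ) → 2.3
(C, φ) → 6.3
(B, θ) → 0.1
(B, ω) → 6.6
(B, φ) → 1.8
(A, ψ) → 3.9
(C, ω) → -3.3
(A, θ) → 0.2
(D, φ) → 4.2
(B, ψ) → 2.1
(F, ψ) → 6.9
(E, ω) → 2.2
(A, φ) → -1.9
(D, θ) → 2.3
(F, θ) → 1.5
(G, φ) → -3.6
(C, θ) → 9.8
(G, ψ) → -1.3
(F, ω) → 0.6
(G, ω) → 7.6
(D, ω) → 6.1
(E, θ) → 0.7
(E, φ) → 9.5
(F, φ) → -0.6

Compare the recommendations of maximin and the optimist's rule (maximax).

maximin → E; maximax → C (disagree)

Row minima: A=-3.3, B=0.1, C=-3.3, D=-2.2, E=0.7, F=-0.6, G=-3.6
Best worst-case = 0.7 → E.
Row maxima: A=3.9, B=6.6, C=9.8, D=6.1, E=9.5, F=6.9, G=7.6
Best best-case = 9.8 → C.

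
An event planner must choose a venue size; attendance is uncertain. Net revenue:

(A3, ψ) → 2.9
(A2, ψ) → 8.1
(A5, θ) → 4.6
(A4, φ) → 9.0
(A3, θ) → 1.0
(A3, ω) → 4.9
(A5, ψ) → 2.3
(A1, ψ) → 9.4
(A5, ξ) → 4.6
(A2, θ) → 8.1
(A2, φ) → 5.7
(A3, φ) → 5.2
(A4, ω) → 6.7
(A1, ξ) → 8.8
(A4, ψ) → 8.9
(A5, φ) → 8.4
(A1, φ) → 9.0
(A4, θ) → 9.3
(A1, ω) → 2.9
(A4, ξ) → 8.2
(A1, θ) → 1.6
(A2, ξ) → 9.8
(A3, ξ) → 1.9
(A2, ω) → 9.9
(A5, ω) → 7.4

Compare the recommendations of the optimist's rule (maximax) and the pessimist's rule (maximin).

Row maxima: A1=9.4, A2=9.9, A3=5.2, A4=9.3, A5=8.4
Best best-case = 9.9 → A2.
Row minima: A1=1.6, A2=5.7, A3=1.0, A4=6.7, A5=2.3
Best worst-case = 6.7 → A4.

maximax → A2; maximin → A4 (disagree)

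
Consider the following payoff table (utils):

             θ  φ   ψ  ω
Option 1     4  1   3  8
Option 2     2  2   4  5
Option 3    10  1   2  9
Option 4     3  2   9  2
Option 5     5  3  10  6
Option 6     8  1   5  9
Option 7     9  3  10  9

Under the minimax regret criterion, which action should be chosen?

Column bests: θ=10, φ=3, ψ=10, ω=9.
Option 1 regrets: 6, 2, 7, 1 → max 7
Option 2 regrets: 8, 1, 6, 4 → max 8
Option 3 regrets: 0, 2, 8, 0 → max 8
Option 4 regrets: 7, 1, 1, 7 → max 7
Option 5 regrets: 5, 0, 0, 3 → max 5
Option 6 regrets: 2, 2, 5, 0 → max 5
Option 7 regrets: 1, 0, 0, 0 → max 1
Smallest max regret = 1 → Option 7.

Option 7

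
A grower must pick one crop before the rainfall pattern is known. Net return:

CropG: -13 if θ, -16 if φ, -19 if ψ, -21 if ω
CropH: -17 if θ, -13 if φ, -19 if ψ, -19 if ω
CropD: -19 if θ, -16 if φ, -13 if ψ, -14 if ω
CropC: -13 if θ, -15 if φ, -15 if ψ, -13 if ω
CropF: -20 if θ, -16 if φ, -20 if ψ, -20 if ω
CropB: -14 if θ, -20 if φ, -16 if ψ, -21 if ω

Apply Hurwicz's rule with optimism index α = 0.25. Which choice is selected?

CropG: 0.25·(-13) + 0.75·(-21) = -19
CropH: 0.25·(-13) + 0.75·(-19) = -17.5
CropD: 0.25·(-13) + 0.75·(-19) = -17.5
CropC: 0.25·(-13) + 0.75·(-15) = -14.5
CropF: 0.25·(-16) + 0.75·(-20) = -19
CropB: 0.25·(-14) + 0.75·(-21) = -19.25
Highest Hurwicz score = -14.5 → CropC.

CropC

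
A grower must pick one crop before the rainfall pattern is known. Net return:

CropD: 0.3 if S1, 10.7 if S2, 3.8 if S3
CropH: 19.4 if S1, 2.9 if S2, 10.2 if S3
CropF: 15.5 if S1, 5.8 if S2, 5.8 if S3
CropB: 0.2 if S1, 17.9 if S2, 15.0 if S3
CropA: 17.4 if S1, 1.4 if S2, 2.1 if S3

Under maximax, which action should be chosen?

Row maxima: CropD=10.7, CropH=19.4, CropF=15.5, CropB=17.9, CropA=17.4
Best best-case = 19.4 → CropH.

CropH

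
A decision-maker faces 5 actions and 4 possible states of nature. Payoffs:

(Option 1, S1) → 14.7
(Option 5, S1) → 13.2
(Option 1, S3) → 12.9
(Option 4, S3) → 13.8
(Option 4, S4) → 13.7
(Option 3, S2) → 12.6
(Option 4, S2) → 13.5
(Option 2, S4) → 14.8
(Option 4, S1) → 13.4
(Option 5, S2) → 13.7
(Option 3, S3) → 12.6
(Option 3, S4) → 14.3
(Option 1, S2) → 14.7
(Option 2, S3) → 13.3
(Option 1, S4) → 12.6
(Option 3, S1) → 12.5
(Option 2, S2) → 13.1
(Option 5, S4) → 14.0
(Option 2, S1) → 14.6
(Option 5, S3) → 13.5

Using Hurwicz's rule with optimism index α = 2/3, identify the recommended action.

Option 1: 2/3·14.7 + 1/3·12.6 = 14
Option 2: 2/3·14.8 + 1/3·13.1 = 427/30
Option 3: 2/3·14.3 + 1/3·12.5 = 13.7
Option 4: 2/3·13.8 + 1/3·13.4 = 41/3
Option 5: 2/3·14.0 + 1/3·13.2 = 206/15
Highest Hurwicz score = 427/30 → Option 2.

Option 2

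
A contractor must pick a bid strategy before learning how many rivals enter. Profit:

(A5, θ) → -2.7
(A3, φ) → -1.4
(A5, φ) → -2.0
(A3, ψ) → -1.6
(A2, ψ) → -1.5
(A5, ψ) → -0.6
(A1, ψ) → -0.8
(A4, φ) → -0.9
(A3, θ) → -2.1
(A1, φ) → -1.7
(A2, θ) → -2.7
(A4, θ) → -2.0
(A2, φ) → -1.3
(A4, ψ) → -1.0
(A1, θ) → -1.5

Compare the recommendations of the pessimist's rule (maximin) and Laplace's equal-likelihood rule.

Row minima: A1=-1.7, A2=-2.7, A3=-2.1, A4=-2.0, A5=-2.7
Best worst-case = -1.7 → A1.
Row averages: A1=-4/3, A2=-11/6, A3=-1.7, A4=-1.3, A5=-53/30
Highest average = -1.3 → A4.

maximin → A1; laplace → A4 (disagree)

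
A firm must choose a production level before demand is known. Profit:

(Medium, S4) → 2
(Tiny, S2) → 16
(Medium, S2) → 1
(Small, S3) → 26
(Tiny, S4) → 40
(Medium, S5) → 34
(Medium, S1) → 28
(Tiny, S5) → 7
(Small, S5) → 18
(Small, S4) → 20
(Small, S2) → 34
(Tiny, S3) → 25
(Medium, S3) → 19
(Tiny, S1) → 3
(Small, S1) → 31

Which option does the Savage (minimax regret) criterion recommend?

Small

Column bests: S1=31, S2=34, S3=26, S4=40, S5=34.
Tiny regrets: 28, 18, 1, 0, 27 → max 28
Small regrets: 0, 0, 0, 20, 16 → max 20
Medium regrets: 3, 33, 7, 38, 0 → max 38
Smallest max regret = 20 → Small.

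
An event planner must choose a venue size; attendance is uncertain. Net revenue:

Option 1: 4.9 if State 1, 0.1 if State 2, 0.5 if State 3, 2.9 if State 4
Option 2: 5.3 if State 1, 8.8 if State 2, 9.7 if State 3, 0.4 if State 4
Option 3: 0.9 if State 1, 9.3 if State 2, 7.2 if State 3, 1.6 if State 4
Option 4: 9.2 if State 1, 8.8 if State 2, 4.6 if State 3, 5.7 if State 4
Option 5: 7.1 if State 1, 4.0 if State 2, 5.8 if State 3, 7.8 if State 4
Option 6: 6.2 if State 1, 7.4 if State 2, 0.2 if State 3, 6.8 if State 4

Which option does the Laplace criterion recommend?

Row averages: Option 1=2.1, Option 2=6.05, Option 3=4.75, Option 4=7.075, Option 5=6.175, Option 6=5.15
Highest average = 7.075 → Option 4.

Option 4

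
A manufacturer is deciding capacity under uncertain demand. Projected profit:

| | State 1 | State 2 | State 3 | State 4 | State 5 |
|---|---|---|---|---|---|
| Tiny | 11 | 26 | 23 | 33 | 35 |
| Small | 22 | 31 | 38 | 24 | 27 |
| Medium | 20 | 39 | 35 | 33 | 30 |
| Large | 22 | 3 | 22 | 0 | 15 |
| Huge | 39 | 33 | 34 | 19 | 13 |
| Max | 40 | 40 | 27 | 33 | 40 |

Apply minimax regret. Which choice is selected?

Column bests: State 1=40, State 2=40, State 3=38, State 4=33, State 5=40.
Tiny regrets: 29, 14, 15, 0, 5 → max 29
Small regrets: 18, 9, 0, 9, 13 → max 18
Medium regrets: 20, 1, 3, 0, 10 → max 20
Large regrets: 18, 37, 16, 33, 25 → max 37
Huge regrets: 1, 7, 4, 14, 27 → max 27
Max regrets: 0, 0, 11, 0, 0 → max 11
Smallest max regret = 11 → Max.

Max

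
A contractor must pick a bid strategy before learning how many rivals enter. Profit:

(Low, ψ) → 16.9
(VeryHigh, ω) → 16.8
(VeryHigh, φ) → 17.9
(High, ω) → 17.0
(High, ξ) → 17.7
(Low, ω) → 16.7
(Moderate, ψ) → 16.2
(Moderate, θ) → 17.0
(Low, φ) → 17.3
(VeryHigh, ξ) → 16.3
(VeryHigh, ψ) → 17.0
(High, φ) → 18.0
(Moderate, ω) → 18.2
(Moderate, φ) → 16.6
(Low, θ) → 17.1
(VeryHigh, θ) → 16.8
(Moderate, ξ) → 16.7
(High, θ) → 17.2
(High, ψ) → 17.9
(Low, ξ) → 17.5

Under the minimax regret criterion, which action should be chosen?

High

Column bests: θ=17.2, φ=18.0, ψ=17.9, ω=18.2, ξ=17.7.
Low regrets: 0.1, 0.7, 1.0, 1.5, 0.2 → max 1.5
Moderate regrets: 0.2, 1.4, 1.7, 0.0, 1.0 → max 1.7
High regrets: 0.0, 0.0, 0.0, 1.2, 0.0 → max 1.2
VeryHigh regrets: 0.4, 0.1, 0.9, 1.4, 1.4 → max 1.4
Smallest max regret = 1.2 → High.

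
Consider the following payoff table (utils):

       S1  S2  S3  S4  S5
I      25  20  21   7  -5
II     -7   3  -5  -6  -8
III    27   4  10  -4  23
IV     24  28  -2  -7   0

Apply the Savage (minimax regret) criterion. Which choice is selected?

IV

Column bests: S1=27, S2=28, S3=21, S4=7, S5=23.
I regrets: 2, 8, 0, 0, 28 → max 28
II regrets: 34, 25, 26, 13, 31 → max 34
III regrets: 0, 24, 11, 11, 0 → max 24
IV regrets: 3, 0, 23, 14, 23 → max 23
Smallest max regret = 23 → IV.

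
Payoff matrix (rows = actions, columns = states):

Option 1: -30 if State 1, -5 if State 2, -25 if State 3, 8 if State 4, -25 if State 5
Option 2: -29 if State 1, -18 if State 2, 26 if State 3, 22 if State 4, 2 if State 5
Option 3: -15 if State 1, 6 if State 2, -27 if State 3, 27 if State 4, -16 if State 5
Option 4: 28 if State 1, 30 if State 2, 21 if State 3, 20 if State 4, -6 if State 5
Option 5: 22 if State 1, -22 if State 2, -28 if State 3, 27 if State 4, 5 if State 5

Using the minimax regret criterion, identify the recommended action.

Option 4

Column bests: State 1=28, State 2=30, State 3=26, State 4=27, State 5=5.
Option 1 regrets: 58, 35, 51, 19, 30 → max 58
Option 2 regrets: 57, 48, 0, 5, 3 → max 57
Option 3 regrets: 43, 24, 53, 0, 21 → max 53
Option 4 regrets: 0, 0, 5, 7, 11 → max 11
Option 5 regrets: 6, 52, 54, 0, 0 → max 54
Smallest max regret = 11 → Option 4.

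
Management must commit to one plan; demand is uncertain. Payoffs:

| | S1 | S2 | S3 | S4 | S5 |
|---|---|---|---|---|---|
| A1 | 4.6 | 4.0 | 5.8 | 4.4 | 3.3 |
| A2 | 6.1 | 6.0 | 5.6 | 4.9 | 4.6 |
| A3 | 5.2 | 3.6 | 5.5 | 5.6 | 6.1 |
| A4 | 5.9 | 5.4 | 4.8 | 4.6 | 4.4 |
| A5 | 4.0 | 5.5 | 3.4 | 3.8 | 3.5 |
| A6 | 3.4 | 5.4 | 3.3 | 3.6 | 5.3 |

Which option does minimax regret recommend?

A2

Column bests: S1=6.1, S2=6.0, S3=5.8, S4=5.6, S5=6.1.
A1 regrets: 1.5, 2.0, 0.0, 1.2, 2.8 → max 2.8
A2 regrets: 0.0, 0.0, 0.2, 0.7, 1.5 → max 1.5
A3 regrets: 0.9, 2.4, 0.3, 0.0, 0.0 → max 2.4
A4 regrets: 0.2, 0.6, 1.0, 1.0, 1.7 → max 1.7
A5 regrets: 2.1, 0.5, 2.4, 1.8, 2.6 → max 2.6
A6 regrets: 2.7, 0.6, 2.5, 2.0, 0.8 → max 2.7
Smallest max regret = 1.5 → A2.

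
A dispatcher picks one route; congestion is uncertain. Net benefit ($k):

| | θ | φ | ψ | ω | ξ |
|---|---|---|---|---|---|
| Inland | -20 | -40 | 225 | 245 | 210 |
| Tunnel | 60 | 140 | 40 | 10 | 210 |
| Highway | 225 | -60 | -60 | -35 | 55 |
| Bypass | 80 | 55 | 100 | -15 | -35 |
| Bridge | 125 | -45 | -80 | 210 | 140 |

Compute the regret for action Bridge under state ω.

Best payoff under ω is 245.
Regret = 245 − 210 = 35.

35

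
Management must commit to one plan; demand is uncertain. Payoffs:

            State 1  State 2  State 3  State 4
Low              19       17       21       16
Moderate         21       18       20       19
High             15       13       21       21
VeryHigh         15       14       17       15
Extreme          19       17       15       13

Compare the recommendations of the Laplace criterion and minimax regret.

Row averages: Low=18.25, Moderate=19.5, High=17.5, VeryHigh=15.25, Extreme=16
Highest average = 19.5 → Moderate.
Column bests: State 1=21, State 2=18, State 3=21, State 4=21.
Low regrets: 2, 1, 0, 5 → max 5
Moderate regrets: 0, 0, 1, 2 → max 2
High regrets: 6, 5, 0, 0 → max 6
VeryHigh regrets: 6, 4, 4, 6 → max 6
Extreme regrets: 2, 1, 6, 8 → max 8
Smallest max regret = 2 → Moderate.

laplace → Moderate; minimax regret → Moderate (agree)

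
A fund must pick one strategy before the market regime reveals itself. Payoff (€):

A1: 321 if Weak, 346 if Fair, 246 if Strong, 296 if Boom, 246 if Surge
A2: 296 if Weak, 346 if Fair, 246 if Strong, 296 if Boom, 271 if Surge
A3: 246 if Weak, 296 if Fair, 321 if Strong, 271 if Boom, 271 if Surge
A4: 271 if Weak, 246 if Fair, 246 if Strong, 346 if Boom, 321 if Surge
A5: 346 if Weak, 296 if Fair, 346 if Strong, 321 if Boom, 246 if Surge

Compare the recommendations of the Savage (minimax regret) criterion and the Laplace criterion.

Column bests: Weak=346, Fair=346, Strong=346, Boom=346, Surge=321.
A1 regrets: 25, 0, 100, 50, 75 → max 100
A2 regrets: 50, 0, 100, 50, 50 → max 100
A3 regrets: 100, 50, 25, 75, 50 → max 100
A4 regrets: 75, 100, 100, 0, 0 → max 100
A5 regrets: 0, 50, 0, 25, 75 → max 75
Smallest max regret = 75 → A5.
Row averages: A1=291, A2=291, A3=281, A4=286, A5=311
Highest average = 311 → A5.

minimax regret → A5; laplace → A5 (agree)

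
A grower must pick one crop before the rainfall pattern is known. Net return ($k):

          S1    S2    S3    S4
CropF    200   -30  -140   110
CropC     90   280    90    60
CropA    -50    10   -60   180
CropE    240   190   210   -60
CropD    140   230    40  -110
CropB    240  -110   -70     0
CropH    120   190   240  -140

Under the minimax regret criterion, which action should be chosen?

CropC

Column bests: S1=240, S2=280, S3=240, S4=180.
CropF regrets: 40, 310, 380, 70 → max 380
CropC regrets: 150, 0, 150, 120 → max 150
CropA regrets: 290, 270, 300, 0 → max 300
CropE regrets: 0, 90, 30, 240 → max 240
CropD regrets: 100, 50, 200, 290 → max 290
CropB regrets: 0, 390, 310, 180 → max 390
CropH regrets: 120, 90, 0, 320 → max 320
Smallest max regret = 150 → CropC.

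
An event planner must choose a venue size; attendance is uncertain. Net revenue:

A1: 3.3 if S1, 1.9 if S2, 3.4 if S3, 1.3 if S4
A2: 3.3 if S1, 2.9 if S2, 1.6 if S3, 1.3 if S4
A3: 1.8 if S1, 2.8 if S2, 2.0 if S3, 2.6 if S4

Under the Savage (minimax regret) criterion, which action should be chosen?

Column bests: S1=3.3, S2=2.9, S3=3.4, S4=2.6.
A1 regrets: 0.0, 1.0, 0.0, 1.3 → max 1.3
A2 regrets: 0.0, 0.0, 1.8, 1.3 → max 1.8
A3 regrets: 1.5, 0.1, 1.4, 0.0 → max 1.5
Smallest max regret = 1.3 → A1.

A1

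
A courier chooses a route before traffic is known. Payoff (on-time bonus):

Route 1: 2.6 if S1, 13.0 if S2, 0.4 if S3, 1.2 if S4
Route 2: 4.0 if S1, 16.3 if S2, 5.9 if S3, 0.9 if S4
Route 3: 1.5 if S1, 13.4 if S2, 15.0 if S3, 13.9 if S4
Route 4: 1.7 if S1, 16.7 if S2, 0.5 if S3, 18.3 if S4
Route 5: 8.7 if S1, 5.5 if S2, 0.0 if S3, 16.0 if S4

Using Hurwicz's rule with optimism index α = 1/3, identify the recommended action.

Route 4

Route 1: 1/3·13.0 + 2/3·0.4 = 4.6
Route 2: 1/3·16.3 + 2/3·0.9 = 181/30
Route 3: 1/3·15.0 + 2/3·1.5 = 6
Route 4: 1/3·18.3 + 2/3·0.5 = 193/30
Route 5: 1/3·16.0 + 2/3·0.0 = 16/3
Highest Hurwicz score = 193/30 → Route 4.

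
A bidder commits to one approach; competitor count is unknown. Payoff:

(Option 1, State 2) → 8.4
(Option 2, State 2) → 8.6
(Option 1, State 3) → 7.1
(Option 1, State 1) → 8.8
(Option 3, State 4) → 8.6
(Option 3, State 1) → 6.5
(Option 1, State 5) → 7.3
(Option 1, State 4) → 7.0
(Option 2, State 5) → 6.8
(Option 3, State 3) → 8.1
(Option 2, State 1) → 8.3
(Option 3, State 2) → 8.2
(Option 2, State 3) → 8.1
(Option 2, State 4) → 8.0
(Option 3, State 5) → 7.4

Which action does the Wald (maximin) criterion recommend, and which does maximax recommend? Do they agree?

Row minima: Option 1=7.0, Option 2=6.8, Option 3=6.5
Best worst-case = 7.0 → Option 1.
Row maxima: Option 1=8.8, Option 2=8.6, Option 3=8.6
Best best-case = 8.8 → Option 1.

maximin → Option 1; maximax → Option 1 (agree)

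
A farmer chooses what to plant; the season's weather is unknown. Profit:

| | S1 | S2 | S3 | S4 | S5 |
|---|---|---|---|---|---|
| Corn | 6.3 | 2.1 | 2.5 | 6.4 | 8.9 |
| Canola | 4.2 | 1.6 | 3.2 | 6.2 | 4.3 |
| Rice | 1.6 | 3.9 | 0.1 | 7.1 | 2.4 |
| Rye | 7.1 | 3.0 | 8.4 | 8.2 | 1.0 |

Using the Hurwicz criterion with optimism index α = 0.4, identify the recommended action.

Corn

Corn: 0.4·8.9 + 0.6·2.1 = 4.82
Canola: 0.4·6.2 + 0.6·1.6 = 3.44
Rice: 0.4·7.1 + 0.6·0.1 = 2.9
Rye: 0.4·8.4 + 0.6·1.0 = 3.96
Highest Hurwicz score = 4.82 → Corn.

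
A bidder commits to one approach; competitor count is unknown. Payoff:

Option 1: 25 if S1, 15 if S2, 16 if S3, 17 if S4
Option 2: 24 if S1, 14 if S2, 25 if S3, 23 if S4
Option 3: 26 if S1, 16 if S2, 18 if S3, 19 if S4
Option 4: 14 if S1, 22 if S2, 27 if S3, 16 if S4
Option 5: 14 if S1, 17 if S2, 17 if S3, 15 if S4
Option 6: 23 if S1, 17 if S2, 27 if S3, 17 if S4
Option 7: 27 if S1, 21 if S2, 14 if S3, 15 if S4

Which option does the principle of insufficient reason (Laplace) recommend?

Option 2

Row averages: Option 1=18.25, Option 2=21.5, Option 3=19.75, Option 4=19.75, Option 5=15.75, Option 6=21, Option 7=19.25
Highest average = 21.5 → Option 2.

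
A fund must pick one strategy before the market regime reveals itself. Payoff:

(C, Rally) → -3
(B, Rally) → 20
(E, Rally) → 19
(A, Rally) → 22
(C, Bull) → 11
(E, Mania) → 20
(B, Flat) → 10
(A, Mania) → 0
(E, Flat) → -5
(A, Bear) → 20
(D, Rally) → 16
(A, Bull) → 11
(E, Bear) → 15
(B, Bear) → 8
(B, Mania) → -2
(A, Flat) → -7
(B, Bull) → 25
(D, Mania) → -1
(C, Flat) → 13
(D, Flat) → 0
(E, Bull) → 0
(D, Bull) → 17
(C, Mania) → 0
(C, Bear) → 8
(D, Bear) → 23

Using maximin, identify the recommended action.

Row minima: A=-7, B=-2, C=-3, D=-1, E=-5
Best worst-case = -1 → D.

D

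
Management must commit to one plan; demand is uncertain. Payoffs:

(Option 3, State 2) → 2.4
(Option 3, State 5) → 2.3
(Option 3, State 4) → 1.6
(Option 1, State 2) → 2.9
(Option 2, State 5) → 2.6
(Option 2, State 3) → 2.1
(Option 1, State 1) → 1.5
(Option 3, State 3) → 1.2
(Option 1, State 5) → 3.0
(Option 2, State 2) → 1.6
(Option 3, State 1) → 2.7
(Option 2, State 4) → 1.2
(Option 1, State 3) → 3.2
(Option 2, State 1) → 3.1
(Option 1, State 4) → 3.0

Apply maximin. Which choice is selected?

Row minima: Option 1=1.5, Option 2=1.2, Option 3=1.2
Best worst-case = 1.5 → Option 1.

Option 1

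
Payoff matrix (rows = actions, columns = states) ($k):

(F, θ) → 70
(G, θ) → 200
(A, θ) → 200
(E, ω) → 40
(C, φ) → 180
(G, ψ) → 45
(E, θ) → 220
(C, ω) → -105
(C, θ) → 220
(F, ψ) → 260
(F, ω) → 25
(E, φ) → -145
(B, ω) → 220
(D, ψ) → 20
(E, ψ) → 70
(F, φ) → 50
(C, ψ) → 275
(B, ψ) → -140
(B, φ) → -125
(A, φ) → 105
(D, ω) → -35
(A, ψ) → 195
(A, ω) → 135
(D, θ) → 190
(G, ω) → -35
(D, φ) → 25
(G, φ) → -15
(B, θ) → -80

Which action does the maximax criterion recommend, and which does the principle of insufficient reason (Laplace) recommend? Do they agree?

Row maxima: A=200, B=220, C=275, D=190, E=220, F=260, G=200
Best best-case = 275 → C.
Row averages: A=158.75, B=-31.25, C=142.5, D=50, E=46.25, F=101.25, G=48.75
Highest average = 158.75 → A.

maximax → C; laplace → A (disagree)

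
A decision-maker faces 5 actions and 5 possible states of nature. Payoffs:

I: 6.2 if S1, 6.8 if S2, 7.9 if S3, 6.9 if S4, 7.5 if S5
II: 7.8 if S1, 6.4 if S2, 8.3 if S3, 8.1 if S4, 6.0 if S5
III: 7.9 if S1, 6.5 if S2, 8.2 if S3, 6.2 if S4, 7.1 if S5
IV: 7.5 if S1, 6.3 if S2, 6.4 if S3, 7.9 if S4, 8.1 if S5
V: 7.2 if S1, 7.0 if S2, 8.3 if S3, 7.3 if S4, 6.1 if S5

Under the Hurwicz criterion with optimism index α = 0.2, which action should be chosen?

IV

I: 0.2·7.9 + 0.8·6.2 = 6.54
II: 0.2·8.3 + 0.8·6.0 = 6.46
III: 0.2·8.2 + 0.8·6.2 = 6.6
IV: 0.2·8.1 + 0.8·6.3 = 6.66
V: 0.2·8.3 + 0.8·6.1 = 6.54
Highest Hurwicz score = 6.66 → IV.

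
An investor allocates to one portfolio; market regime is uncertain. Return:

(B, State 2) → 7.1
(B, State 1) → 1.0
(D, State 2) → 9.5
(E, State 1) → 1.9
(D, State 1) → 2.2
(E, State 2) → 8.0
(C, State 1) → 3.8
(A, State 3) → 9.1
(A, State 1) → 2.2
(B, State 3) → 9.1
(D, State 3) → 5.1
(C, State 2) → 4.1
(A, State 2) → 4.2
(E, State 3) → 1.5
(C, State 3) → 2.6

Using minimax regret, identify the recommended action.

Column bests: State 1=3.8, State 2=9.5, State 3=9.1.
A regrets: 1.6, 5.3, 0.0 → max 5.3
B regrets: 2.8, 2.4, 0.0 → max 2.8
C regrets: 0.0, 5.4, 6.5 → max 6.5
D regrets: 1.6, 0.0, 4.0 → max 4.0
E regrets: 1.9, 1.5, 7.6 → max 7.6
Smallest max regret = 2.8 → B.

B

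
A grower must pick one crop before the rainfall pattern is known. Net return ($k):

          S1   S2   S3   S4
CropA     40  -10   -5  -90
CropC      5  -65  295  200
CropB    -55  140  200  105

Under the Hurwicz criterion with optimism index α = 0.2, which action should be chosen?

CropC

CropA: 0.2·40 + 0.8·(-90) = -64
CropC: 0.2·295 + 0.8·(-65) = 7
CropB: 0.2·200 + 0.8·(-55) = -4
Highest Hurwicz score = 7 → CropC.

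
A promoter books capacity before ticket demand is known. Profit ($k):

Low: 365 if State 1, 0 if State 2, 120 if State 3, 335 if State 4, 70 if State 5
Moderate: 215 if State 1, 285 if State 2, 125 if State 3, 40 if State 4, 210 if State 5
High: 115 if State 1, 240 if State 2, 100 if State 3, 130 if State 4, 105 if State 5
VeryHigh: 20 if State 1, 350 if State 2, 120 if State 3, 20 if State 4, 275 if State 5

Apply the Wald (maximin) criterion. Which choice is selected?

High

Row minima: Low=0, Moderate=40, High=100, VeryHigh=20
Best worst-case = 100 → High.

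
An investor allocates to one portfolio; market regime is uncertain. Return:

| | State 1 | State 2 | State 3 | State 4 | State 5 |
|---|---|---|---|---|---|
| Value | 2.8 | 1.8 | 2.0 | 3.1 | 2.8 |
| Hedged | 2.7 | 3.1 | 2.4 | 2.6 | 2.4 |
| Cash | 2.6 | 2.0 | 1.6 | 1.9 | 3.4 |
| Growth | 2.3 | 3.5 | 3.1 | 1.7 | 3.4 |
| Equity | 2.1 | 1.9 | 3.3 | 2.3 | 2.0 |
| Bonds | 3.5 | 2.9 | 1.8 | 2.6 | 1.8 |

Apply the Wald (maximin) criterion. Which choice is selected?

Row minima: Value=1.8, Hedged=2.4, Cash=1.6, Growth=1.7, Equity=1.9, Bonds=1.8
Best worst-case = 2.4 → Hedged.

Hedged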